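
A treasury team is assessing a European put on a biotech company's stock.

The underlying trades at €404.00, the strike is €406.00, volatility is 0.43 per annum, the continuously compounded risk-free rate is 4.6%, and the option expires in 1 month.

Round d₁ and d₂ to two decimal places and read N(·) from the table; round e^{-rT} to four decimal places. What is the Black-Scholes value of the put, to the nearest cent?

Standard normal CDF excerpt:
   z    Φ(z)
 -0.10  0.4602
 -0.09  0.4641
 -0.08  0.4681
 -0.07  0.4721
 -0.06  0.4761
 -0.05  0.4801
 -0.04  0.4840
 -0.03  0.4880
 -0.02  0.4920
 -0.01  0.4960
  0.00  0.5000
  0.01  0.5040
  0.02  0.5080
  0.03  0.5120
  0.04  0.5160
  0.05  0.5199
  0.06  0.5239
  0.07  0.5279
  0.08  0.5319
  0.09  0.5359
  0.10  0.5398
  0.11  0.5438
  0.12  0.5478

€19.55

σ√T = 0.43 × 0.2887 = 0.1241
ln(S/K) + (r + σ²/2)T = ln(404/406) + (0.046 + 0.43²/2)·0.08333 = -0.0049 + 0.0115 = 0.0066
d₁ = 0.0066 / 0.1241 = 0.0532 ⇒ 0.05
d₂ = d₁ − σ√T = 0.0532 − 0.1241 = -0.0710 ⇒ -0.07
exp(−rT) = exp(−0.046·0.08333) = 0.9962
N(−d₂) = N(0.07) = 0.5279;  N(−d₁) = N(-0.05) = 0.4801
P = 406·0.9962·0.5279 − 404·0.4801 = 213.5130 − 193.9604 = 19.5526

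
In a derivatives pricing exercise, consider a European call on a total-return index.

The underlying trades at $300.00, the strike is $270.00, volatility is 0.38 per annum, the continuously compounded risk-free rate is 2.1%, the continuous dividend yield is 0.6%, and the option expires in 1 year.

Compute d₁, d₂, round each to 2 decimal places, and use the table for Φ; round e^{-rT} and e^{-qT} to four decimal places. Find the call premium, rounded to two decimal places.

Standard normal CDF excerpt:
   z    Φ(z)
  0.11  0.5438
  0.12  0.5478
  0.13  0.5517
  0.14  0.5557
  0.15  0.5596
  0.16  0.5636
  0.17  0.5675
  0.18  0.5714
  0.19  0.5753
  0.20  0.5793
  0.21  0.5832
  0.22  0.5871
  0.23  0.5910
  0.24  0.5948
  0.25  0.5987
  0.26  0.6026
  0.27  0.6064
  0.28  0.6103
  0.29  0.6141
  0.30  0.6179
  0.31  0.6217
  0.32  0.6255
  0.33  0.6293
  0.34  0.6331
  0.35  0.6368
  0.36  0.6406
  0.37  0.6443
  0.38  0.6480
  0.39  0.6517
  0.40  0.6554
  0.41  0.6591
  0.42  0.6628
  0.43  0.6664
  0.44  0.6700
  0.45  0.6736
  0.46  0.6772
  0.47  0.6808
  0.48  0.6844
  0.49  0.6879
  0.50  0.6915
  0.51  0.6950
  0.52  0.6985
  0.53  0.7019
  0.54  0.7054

$61.39

σ√T = 0.38·√1 = 0.3800
d₁ = [ln(300/270) + (0.021 − 0.006 + 0.38²/2)·1] / 0.3800 = [0.1054 + 0.0872] / 0.3800 = 0.5067 ⇒ 0.51
d₂ = d₁ − σ√T = 0.5067 − 0.3800 = 0.1267 ⇒ 0.13
exp(−qT) = exp(−0.006·1) = 0.9940;  exp(−rT) = exp(−0.021·1) = 0.9792
C = 300·0.9940·N(0.51) − 270·0.9792·N(0.13) = 300·0.9940·0.6950 − 270·0.9792·0.5517 = 207.2490 − 145.8607 = 61.3883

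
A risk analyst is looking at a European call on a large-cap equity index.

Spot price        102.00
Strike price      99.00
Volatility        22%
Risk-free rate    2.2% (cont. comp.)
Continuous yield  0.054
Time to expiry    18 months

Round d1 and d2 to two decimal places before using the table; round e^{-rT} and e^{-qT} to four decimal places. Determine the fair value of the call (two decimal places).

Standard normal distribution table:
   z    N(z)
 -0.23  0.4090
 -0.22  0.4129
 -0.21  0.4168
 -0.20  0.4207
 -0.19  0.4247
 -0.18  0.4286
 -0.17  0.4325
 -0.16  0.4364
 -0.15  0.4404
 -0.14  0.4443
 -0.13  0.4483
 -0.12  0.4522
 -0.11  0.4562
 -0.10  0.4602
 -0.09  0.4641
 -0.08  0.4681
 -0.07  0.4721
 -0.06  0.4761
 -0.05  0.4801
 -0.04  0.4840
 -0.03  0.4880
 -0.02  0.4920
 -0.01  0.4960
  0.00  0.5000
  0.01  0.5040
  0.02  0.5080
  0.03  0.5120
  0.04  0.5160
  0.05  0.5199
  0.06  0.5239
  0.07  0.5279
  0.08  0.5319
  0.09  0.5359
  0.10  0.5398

σ√T = 0.22·√1.5 = 0.2694
d₁ = [ln(102/99) + (0.022 − 0.054 + 0.22²/2)·1.5] / 0.2694 = [0.0299 − 0.0117] / 0.2694 = 0.0674 which rounds to 0.07
d₂ = d₁ − σ√T = 0.0674 − 0.2694 = -0.2021 which rounds to -0.20
exp(−qT) = exp(−0.054·1.5) = 0.9222;  exp(−rT) = exp(−0.022·1.5) = 0.9675
N(d₁) = N(0.07) = 0.5279;  N(d₂) = N(-0.20) = 0.4207
C = 102·0.9222·0.5279 − 99·0.9675·0.4207 = 49.6566 − 40.2957 = 9.3609

9.36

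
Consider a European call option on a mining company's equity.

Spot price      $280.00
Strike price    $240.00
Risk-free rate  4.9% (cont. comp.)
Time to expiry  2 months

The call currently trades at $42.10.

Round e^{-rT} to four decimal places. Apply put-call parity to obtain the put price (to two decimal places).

$0.16

e^(−rT) = e^(−0.049·0.1667) = 0.9919
Put-call parity: C − P = S − K·e^(−rT) = 280 − 240·0.9919 = 280 − 238.0560 = 41.9440
P = C − (C − P) = 42.10 − (41.9440) = 0.1560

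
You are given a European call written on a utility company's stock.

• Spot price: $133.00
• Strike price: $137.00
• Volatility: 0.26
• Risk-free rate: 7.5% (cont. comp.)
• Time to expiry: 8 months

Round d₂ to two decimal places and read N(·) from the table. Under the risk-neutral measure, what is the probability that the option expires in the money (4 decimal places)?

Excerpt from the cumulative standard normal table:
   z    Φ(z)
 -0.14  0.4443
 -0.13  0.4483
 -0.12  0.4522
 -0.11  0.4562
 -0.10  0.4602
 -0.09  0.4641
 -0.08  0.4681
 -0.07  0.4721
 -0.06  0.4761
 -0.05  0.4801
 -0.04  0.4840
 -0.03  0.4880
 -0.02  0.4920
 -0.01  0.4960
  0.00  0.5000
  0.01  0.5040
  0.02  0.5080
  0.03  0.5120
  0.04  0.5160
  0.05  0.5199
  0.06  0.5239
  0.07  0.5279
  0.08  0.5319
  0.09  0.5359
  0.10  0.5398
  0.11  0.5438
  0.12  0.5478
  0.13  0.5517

T = 0.6667;  σ√T = 0.2123
d₁ = [ln(133/137) + (0.075 + 0.26²/2)·0.6667] / 0.2123 = [-0.0296 + 0.0725] / 0.2123 = 0.2021 → 0.20
d₂ = d₁ − σ√T = 0.2021 − 0.2123 = -0.0102 → -0.01
Risk-neutral Pr[S_T > K] = N(d₂) = N(-0.01) = 0.4960

0.4960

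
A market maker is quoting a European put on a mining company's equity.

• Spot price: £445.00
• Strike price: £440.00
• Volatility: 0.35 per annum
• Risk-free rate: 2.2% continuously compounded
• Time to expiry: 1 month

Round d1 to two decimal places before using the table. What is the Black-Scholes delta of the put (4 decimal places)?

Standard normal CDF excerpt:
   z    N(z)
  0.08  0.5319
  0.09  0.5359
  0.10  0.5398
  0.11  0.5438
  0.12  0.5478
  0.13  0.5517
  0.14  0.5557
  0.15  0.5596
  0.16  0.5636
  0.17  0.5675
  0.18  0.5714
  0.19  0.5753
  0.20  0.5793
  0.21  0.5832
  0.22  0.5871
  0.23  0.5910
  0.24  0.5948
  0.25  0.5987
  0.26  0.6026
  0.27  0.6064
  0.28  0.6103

-0.4286

σ√T = 0.35·√0.08333 = 0.1010
d₁ = [ln(445/440) + (0.022 + ½·0.35²)·0.08333] / (σ√T) = (0.0113 + 0.0069) / 0.1010 = 0.1805 → 0.18
N(d₁) = N(0.18) = 0.5714
Δ_put = N(d₁) − 1 = 0.5714 − 1 = -0.4286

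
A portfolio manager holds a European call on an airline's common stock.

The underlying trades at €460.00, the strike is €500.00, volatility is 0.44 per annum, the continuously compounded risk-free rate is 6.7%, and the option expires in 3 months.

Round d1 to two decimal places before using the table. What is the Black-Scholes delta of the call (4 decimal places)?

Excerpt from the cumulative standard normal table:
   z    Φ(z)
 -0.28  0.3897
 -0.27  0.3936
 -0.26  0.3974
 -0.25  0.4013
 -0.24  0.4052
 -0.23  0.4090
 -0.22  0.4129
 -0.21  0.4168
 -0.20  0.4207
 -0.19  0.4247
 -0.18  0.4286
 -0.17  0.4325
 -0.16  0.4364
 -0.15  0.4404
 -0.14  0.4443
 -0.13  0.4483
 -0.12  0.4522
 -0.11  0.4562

0.4247

σ√T = 0.44 × 0.5000 = 0.2200
ln(S/K) + (r + σ²/2)T = ln(460/500) + (0.067 + 0.44²/2)·0.25 = -0.0834 + 0.0410 = -0.0424
d₁ = -0.0424 / 0.2200 = -0.1929 which rounds to -0.19
N(d₁) = N(-0.19) = 0.4247
Δ_call = N(d₁) = 0.4247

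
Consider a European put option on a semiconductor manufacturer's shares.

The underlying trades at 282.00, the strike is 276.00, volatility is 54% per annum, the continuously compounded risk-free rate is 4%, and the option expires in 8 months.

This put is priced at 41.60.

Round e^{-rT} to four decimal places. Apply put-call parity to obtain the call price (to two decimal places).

54.86

exp(−rT) = exp(−0.04·0.6667) = 0.9737
Put-call parity: C − P = S − K·e^(−rT) = 282 − 276·0.9737 = 282 − 268.7412 = 13.2588
C = P + (C − P) = 41.60 + (13.2588) = 54.8588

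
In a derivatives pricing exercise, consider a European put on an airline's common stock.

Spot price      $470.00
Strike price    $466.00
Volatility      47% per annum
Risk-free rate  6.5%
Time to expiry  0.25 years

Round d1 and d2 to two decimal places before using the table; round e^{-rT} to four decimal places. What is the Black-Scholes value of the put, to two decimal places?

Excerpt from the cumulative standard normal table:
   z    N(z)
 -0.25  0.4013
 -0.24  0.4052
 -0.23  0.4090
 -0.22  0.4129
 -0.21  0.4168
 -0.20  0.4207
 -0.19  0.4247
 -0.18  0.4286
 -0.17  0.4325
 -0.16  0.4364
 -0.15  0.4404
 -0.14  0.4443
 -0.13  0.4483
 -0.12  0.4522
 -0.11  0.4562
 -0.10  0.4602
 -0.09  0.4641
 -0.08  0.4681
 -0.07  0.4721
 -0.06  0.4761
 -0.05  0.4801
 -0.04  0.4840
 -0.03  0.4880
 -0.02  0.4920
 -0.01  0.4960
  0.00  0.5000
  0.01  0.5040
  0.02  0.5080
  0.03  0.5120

σ√T = 0.47 × 0.5000 = 0.2350
ln(S/K) + (r + σ²/2)T = ln(470/466) + (0.065 + 0.47²/2)·0.25 = 0.0085 + 0.0439 = 0.0524
d₁ = 0.0524 / 0.2350 = 0.2230 ⇒ 0.22
d₂ = d₁ − σ√T = 0.2230 − 0.2350 = -0.0120 ⇒ -0.01
e^(−rT) = e^(−0.065·0.25) = 0.9839
N(−d₂) = N(0.01) = 0.5040;  N(−d₁) = N(-0.22) = 0.4129
P = 466·0.9839·0.5040 − 470·0.4129 = 231.0827 − 194.0630 = 37.0197

$37.02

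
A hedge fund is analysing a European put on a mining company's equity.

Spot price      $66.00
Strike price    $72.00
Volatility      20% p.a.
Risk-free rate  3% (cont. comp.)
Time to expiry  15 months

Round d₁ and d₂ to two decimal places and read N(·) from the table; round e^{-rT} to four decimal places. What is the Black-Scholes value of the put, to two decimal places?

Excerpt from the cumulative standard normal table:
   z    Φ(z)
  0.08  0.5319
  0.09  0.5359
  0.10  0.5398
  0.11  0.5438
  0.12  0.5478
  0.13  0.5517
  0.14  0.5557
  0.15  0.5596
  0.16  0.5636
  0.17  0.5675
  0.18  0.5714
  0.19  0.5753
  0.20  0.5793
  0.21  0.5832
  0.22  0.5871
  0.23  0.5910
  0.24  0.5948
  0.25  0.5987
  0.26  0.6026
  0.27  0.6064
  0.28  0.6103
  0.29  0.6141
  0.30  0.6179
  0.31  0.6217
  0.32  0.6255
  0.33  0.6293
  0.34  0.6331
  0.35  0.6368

$7.75

σ√T = 0.2·√1.25 = 0.2236
d₁ = [ln(66/72) + (0.03 + ½·0.2²)·1.25] / (σ√T) = (-0.0870 + 0.0625) / 0.2236 = -0.1096 ⇒ -0.11
d₂ = -0.1096 − 0.2236 = -0.3332 ⇒ -0.33
exp(−rT) = exp(−0.03·1.25) = 0.9632
N(−d₂) = N(0.33) = 0.6293;  N(−d₁) = N(0.11) = 0.5438
P = 72·0.9632·0.6293 − 66·0.5438 = 43.6422 − 35.8908 = 7.7514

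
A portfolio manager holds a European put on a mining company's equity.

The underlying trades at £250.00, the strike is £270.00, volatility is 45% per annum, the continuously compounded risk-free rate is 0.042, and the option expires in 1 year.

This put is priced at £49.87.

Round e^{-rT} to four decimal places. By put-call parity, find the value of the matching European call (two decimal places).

e^(−rT) = e^(−0.042·1) = 0.9589
Put-call parity: C − P = S − K·e^(−rT) = 250 − 270·0.9589 = 250 − 258.9030 = -8.9030
C = P + (C − P) = 49.87 + (-8.9030) = 40.9670

£40.97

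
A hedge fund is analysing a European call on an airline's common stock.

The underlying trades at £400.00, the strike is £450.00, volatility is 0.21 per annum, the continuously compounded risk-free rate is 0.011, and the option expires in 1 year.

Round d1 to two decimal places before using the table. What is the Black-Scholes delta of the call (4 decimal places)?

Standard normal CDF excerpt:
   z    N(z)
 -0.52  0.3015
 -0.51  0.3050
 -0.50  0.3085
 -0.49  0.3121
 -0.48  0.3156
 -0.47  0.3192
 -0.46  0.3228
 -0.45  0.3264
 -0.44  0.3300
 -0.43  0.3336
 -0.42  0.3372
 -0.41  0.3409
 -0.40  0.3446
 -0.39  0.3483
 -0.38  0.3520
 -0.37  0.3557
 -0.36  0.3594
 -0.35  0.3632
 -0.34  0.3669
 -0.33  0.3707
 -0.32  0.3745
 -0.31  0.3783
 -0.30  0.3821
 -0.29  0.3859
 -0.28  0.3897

σ√T = 0.21·√1 = 0.2100
d₁ = [ln(400/450) + (0.011 + ½·0.21²)·1] / (σ√T) = (-0.1178 + 0.0330) / 0.2100 = -0.4035 which rounds to -0.40
N(d₁) = N(-0.40) = 0.3446
Δ_call = N(d₁) = 0.3446

0.3446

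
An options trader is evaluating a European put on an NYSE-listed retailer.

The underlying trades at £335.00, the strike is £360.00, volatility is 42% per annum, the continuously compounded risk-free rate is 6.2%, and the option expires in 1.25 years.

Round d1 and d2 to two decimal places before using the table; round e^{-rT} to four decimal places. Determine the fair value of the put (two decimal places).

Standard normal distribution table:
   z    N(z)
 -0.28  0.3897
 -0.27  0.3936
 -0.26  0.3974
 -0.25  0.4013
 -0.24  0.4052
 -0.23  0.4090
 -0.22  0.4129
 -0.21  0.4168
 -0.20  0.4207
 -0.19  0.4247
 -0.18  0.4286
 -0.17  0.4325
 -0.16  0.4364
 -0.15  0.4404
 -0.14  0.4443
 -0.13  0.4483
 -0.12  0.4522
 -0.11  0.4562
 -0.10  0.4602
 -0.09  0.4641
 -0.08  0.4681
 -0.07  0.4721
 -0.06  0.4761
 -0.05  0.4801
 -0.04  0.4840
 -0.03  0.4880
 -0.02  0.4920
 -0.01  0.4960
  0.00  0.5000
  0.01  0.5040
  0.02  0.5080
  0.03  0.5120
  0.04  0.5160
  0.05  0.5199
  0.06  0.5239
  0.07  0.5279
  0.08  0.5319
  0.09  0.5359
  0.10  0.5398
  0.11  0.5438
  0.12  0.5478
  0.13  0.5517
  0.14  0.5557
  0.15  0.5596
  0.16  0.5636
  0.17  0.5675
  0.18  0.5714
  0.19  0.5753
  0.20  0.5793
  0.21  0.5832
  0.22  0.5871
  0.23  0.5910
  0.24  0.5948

σ√T = 0.42·√1.25 = 0.4696
d₁ = [ln(335/360) + (0.062 + ½·0.42²)·1.25] / (σ√T) = (-0.0720 + 0.1878) / 0.4696 = 0.2466 ⇒ 0.25
d₂ = 0.2466 − 0.4696 = -0.2230 ⇒ -0.22
exp(−rT) = exp(−0.062·1.25) = 0.9254
N(−d₂) = N(0.22) = 0.5871;  N(−d₁) = N(-0.25) = 0.4013
P = 360·0.9254·0.5871 − 335·0.4013 = 195.5888 − 134.4355 = 61.1533

£61.15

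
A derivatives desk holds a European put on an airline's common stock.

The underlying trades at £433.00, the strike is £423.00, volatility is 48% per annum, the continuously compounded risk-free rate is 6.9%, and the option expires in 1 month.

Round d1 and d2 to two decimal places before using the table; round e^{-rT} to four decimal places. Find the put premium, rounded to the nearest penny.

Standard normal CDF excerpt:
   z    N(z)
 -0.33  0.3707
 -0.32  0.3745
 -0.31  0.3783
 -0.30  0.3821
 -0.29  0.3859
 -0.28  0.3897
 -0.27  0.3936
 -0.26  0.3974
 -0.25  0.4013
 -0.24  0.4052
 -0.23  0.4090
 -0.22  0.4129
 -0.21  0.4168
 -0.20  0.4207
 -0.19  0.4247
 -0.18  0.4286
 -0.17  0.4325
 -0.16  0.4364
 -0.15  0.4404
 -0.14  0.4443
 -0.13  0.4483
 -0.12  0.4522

σ√T = 0.48 × 0.2887 = 0.1386
d₁ = [ln(433/423) + (0.069 + 0.48²/2)·0.08333] / 0.1386 = [0.0234 + 0.0153] / 0.1386 = 0.2794 ≈ 0.28
d₂ = d₁ − σ√T = 0.2794 − 0.1386 = 0.1408 ≈ 0.14
exp(−rT) = exp(−0.069·0.08333) = 0.9943
P = 423·0.9943·N(-0.14) − 433·N(-0.28) = 423·0.9943·0.4443 − 433·0.3897 = 186.8676 − 168.7401 = 18.1275

£18.13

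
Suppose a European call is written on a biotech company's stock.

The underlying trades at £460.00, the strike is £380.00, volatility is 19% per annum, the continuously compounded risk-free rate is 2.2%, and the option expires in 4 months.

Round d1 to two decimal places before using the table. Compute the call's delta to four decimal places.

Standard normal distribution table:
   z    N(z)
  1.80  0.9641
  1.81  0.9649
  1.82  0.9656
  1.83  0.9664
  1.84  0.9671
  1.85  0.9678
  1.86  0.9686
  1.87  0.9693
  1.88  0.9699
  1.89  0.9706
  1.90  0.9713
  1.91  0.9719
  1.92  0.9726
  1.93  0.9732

T = 0.3333;  σ√T = 0.1097
ln(S/K) + (r + σ²/2)T = ln(460/380) + (0.022 + 0.19²/2)·0.3333 = 0.1911 + 0.0134 = 0.2044
d₁ = 0.2044 / 0.1097 = 1.8634 which rounds to 1.86
N(d₁) = N(1.86) = 0.9686
Δ_call = N(d₁) = 0.9686

0.9686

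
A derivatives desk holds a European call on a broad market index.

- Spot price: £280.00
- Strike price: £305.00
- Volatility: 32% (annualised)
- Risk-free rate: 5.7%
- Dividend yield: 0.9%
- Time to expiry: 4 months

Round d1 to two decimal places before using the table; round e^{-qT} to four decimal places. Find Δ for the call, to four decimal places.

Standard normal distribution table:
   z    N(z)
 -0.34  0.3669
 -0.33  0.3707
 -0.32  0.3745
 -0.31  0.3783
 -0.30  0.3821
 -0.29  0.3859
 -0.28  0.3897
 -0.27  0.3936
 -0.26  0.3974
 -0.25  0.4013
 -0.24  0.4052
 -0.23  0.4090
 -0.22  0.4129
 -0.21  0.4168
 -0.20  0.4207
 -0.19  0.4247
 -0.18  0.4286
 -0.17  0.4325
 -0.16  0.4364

0.3885

σ√T = 0.32·√0.3333 = 0.1848
ln(S/K) + (r − q + σ²/2)T = ln(280/305) + (0.057 − 0.009 + 0.32²/2)·0.3333 = -0.0855 + 0.0331 = -0.0525
d₁ = -0.0525 / 0.1848 = -0.2839 ≈ -0.28
N(d₁) = N(-0.28) = 0.3897
Δ_call = e^(−qT)·N(d₁) = 0.9970·0.3897 = 0.3885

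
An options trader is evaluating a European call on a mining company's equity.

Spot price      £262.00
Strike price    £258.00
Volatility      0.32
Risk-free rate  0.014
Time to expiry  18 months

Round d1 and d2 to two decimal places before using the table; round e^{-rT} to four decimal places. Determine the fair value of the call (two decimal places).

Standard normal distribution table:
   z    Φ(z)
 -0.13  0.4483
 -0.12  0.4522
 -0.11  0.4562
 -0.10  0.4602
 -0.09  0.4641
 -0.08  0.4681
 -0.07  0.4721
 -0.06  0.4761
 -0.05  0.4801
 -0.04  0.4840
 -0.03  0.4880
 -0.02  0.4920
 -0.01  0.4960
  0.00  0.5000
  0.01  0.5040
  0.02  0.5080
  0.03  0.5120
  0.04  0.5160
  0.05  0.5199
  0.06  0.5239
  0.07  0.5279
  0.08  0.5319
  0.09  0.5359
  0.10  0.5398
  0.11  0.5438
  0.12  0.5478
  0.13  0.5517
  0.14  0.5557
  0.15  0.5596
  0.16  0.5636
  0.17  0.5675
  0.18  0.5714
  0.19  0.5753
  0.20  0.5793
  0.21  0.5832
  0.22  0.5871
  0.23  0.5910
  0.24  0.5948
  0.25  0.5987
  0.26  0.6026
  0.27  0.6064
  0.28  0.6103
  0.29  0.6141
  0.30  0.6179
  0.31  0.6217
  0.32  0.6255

£44.63

σ√T = 0.32 × 1.2247 = 0.3919
d₁ = [ln(262/258) + (0.014 + 0.32²/2)·1.5] / 0.3919 = [0.0154 + 0.0978] / 0.3919 = 0.2888 which rounds to 0.29
d₂ = d₁ − σ√T = 0.2888 − 0.3919 = -0.1031 which rounds to -0.10
exp(−rT) = exp(−0.014·1.5) = 0.9792
N(d₁) = N(0.29) = 0.6141;  N(d₂) = N(-0.10) = 0.4602
C = 262·0.6141 − 258·0.9792·0.4602 = 160.8942 − 116.2620 = 44.6322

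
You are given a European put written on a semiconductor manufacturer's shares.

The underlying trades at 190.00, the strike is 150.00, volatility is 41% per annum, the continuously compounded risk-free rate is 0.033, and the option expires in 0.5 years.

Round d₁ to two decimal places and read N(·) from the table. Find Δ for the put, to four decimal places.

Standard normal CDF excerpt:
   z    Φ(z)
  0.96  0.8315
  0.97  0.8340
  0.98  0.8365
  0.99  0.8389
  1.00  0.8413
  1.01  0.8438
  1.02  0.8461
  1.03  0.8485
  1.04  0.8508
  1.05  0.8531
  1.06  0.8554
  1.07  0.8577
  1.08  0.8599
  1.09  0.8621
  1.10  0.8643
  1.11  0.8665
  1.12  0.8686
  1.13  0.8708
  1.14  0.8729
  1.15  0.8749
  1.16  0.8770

-0.1539

σ√T = 0.41 × 0.7071 = 0.2899
d₁ = [ln(190/150) + (0.033 + 0.41²/2)·0.5] / 0.2899 = [0.2364 + 0.0585] / 0.2899 = 1.0172 ≈ 1.02
N(d₁) = N(1.02) = 0.8461
Δ_put = N(d₁) − 1 = 0.8461 − 1 = -0.1539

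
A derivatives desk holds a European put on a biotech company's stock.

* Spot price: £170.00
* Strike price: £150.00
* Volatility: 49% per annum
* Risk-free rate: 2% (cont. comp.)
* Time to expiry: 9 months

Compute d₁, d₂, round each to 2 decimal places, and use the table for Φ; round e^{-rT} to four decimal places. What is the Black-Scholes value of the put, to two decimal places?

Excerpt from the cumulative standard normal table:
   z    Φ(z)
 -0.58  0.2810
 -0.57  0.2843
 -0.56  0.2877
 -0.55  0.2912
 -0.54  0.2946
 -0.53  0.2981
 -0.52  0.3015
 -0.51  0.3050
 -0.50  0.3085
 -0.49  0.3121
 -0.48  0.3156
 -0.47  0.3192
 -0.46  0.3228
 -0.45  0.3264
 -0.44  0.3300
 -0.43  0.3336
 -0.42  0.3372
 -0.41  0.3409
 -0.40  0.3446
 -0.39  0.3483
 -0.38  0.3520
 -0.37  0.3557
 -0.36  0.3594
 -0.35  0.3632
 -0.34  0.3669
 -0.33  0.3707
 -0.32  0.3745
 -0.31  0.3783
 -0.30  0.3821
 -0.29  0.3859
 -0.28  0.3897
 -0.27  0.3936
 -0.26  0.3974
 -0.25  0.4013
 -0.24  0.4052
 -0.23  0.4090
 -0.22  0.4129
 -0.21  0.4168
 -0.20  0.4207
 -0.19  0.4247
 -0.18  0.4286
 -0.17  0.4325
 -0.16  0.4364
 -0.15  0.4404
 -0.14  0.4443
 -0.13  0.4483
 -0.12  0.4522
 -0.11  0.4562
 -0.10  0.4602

σ√T = 0.49·√0.75 = 0.4244
ln(S/K) + (r + σ²/2)T = ln(170/150) + (0.02 + 0.49²/2)·0.75 = 0.1252 + 0.1050 = 0.2302
d₁ = 0.2302 / 0.4244 = 0.5425 → 0.54
d₂ = d₁ − σ√T = 0.5425 − 0.4244 = 0.1181 → 0.12
e^(−rT) = e^(−0.02·0.75) = 0.9851
N(−d₂) = N(-0.12) = 0.4522;  N(−d₁) = N(-0.54) = 0.2946
P = 150·0.9851·0.4522 − 170·0.2946 = 66.8193 − 50.0820 = 16.7373

£16.74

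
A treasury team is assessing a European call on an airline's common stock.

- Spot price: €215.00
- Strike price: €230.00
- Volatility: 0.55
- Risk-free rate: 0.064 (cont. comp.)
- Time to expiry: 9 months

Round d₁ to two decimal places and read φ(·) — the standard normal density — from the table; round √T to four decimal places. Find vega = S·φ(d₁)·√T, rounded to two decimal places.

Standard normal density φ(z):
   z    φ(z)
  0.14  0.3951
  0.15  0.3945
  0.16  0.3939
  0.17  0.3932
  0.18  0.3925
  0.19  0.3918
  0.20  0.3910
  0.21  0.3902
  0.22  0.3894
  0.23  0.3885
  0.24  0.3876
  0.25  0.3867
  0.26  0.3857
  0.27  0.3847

72.80

σ√T = 0.55 × 0.8660 = 0.4763
d₁ = [ln(215/230) + (0.064 + 0.55²/2)·0.75] / 0.4763 = [-0.0674 + 0.1614] / 0.4763 = 0.1973 ≈ 0.20
√T = √0.75 = 0.8660
φ(d₁) = φ(0.20) = 0.3910
vega = S·φ(d₁)·√T = 215·0.3910·0.8660 = 72.8003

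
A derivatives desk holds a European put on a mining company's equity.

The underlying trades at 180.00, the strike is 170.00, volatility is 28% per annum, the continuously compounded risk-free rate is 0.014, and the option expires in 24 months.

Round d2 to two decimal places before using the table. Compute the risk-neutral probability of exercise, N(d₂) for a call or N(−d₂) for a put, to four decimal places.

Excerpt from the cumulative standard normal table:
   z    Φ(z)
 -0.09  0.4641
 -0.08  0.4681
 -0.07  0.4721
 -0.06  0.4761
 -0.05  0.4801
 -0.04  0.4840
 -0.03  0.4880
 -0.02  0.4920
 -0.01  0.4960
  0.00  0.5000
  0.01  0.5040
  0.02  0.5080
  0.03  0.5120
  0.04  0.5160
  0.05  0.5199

T = 2;  σ√T = 0.3960
ln(S/K) + (r + σ²/2)T = ln(180/170) + (0.014 + 0.28²/2)·2 = 0.0572 + 0.1064 = 0.1636
d₁ = 0.1636 / 0.3960 = 0.4130 ≈ 0.41
d₂ = d₁ − σ√T = 0.4130 − 0.3960 = 0.0171 ≈ 0.02
Pr(exercise) under Q = N(−d₂) = N(-0.02) = 0.4920

0.4920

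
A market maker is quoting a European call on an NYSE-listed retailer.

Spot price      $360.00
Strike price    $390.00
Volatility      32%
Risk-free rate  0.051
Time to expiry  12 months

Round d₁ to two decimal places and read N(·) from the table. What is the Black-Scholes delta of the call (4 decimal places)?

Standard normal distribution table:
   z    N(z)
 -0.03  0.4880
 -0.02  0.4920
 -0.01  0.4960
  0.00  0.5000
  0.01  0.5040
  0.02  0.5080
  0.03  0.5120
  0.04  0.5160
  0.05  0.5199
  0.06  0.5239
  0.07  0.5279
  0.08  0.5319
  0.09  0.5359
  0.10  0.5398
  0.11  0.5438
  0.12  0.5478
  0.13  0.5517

0.5279

σ√T = 0.32·√1 = 0.3200
d₁ = [ln(360/390) + (0.051 + 0.32²/2)·1] / 0.3200 = [-0.0800 + 0.1022] / 0.3200 = 0.0692 ≈ 0.07
N(d₁) = N(0.07) = 0.5279
Δ_call = N(d₁) = 0.5279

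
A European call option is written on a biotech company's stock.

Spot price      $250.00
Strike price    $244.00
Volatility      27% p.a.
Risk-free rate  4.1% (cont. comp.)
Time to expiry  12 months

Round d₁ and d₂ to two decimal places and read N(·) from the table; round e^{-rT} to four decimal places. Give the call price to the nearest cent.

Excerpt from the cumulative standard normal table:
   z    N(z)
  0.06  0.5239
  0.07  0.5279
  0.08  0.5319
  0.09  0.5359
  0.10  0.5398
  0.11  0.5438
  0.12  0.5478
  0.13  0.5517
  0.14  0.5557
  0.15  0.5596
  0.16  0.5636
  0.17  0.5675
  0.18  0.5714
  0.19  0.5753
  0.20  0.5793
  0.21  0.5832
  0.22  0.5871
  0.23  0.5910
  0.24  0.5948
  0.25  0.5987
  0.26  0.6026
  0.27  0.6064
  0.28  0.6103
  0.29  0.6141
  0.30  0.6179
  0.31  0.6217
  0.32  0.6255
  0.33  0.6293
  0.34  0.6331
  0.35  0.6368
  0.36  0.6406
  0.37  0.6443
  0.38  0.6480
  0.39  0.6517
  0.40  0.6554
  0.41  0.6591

$34.65

σ√T = 0.27 × 1.0000 = 0.2700
ln(S/K) + (r + σ²/2)T = ln(250/244) + (0.041 + 0.27²/2)·1 = 0.0243 + 0.0775 = 0.1017
d₁ = 0.1017 / 0.2700 = 0.3768 → 0.38
d₂ = d₁ − σ√T = 0.3768 − 0.2700 = 0.1068 → 0.11
exp(−rT) = exp(−0.041·1) = 0.9598
C = 250·N(0.38) − 244·0.9598·N(0.11) = 250·0.6480 − 244·0.9598·0.5438 = 162.0000 − 127.3532 = 34.6468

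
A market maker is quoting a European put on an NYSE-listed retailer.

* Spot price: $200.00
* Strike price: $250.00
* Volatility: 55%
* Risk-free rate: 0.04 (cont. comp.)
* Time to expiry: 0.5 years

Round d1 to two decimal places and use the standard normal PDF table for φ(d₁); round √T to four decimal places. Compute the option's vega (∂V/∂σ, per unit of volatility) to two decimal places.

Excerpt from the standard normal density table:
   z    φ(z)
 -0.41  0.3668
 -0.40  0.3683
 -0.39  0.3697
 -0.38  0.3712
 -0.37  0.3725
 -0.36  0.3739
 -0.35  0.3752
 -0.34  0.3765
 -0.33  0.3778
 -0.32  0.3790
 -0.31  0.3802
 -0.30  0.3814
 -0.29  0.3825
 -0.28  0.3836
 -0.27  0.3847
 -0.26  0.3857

T = 0.5;  σ√T = 0.3889
d₁ = [ln(200/250) + (0.04 + ½·0.55²)·0.5] / (σ√T) = (-0.2231 + 0.0956) / 0.3889 = -0.3279 ⇒ -0.33
√T = √0.5 = 0.7071
φ(d₁) = φ(-0.33) = 0.3778
vega = S·φ(d₁)·√T = 200·0.3778·0.7071 = 53.4285

53.43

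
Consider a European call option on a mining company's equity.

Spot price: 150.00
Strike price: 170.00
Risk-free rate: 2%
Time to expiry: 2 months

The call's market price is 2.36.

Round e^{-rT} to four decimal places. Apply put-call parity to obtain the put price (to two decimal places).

e^(−rT) = e^(−0.02·0.1667) = 0.9967
Put-call parity: C − P = S − K·e^(−rT) = 150 − 170·0.9967 = 150 − 169.4390 = -19.4390
P = C − (C − P) = 2.36 − (-19.4390) = 21.7990

21.80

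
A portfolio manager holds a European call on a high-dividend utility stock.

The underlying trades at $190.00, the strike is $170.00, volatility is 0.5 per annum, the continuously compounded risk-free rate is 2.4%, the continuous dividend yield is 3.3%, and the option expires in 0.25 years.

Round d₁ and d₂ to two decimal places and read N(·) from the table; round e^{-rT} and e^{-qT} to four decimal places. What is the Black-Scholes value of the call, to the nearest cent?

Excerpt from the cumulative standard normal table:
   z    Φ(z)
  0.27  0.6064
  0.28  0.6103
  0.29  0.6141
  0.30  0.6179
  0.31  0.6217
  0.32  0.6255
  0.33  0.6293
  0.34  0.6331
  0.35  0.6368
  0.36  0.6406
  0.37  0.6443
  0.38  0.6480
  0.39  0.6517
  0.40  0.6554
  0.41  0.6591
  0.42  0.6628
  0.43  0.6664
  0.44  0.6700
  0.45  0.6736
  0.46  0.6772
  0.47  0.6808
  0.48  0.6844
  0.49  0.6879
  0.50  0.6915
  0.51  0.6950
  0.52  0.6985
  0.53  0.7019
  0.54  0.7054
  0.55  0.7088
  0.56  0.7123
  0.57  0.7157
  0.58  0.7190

σ√T = 0.5 × 0.5000 = 0.2500
d₁ = [ln(190/170) + (0.024 − 0.033 + 0.5²/2)·0.25] / 0.2500 = [0.1112 + 0.0290] / 0.2500 = 0.5609 → 0.56
d₂ = d₁ − σ√T = 0.5609 − 0.2500 = 0.3109 → 0.31
exp(−qT) = exp(−0.033·0.25) = 0.9918;  exp(−rT) = exp(−0.024·0.25) = 0.9940
N(d₁) = N(0.56) = 0.7123;  N(d₂) = N(0.31) = 0.6217
C = 190·0.9918·0.7123 − 170·0.9940·0.6217 = 134.2272 − 105.0549 = 29.1724

$29.17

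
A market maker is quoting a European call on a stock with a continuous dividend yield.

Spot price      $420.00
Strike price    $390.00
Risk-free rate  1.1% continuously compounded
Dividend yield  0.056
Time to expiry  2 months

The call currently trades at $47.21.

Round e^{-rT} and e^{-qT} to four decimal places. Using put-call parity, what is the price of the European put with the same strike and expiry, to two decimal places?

$20.41

exp(−qT) = exp(−0.056·0.1667) = 0.9907;  exp(−rT) = exp(−0.011·0.1667) = 0.9982
Put-call parity: C − P = S·e^(−qT) − K·e^(−rT) = 420·0.9907 − 390·0.9982 = 416.0940 − 389.2980 = 26.7960
P = C − (C − P) = 47.21 − (26.7960) = 20.4140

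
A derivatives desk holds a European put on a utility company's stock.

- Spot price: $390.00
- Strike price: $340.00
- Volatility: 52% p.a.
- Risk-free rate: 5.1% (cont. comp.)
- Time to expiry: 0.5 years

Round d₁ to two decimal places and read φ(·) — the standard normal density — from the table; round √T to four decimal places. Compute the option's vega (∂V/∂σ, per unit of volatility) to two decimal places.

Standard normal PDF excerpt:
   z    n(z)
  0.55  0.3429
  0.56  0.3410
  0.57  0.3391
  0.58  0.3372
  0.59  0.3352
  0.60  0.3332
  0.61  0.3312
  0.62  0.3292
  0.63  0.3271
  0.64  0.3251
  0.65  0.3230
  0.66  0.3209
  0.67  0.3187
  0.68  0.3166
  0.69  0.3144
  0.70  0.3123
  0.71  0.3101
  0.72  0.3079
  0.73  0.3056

90.20

T = 0.5;  σ√T = 0.3677
d₁ = [ln(390/340) + (0.051 + 0.52²/2)·0.5] / 0.3677 = [0.1372 + 0.0931] / 0.3677 = 0.6263 ⇒ 0.63
√T = √0.5 = 0.7071
φ(d₁) = φ(0.63) = 0.3271
vega = S·φ(d₁)·√T = 390·0.3271·0.7071 = 90.2040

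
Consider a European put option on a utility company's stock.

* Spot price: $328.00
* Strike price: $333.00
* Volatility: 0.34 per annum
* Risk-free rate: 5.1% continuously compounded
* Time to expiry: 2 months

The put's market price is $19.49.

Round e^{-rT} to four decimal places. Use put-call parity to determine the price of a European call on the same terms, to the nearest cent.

exp(−rT) = exp(−0.051·0.1667) = 0.9915
Put-call parity: C − P = S − K·e^(−rT) = 328 − 333·0.9915 = 328 − 330.1695 = -2.1695
C = P + (C − P) = 19.49 + (-2.1695) = 17.3205

$17.32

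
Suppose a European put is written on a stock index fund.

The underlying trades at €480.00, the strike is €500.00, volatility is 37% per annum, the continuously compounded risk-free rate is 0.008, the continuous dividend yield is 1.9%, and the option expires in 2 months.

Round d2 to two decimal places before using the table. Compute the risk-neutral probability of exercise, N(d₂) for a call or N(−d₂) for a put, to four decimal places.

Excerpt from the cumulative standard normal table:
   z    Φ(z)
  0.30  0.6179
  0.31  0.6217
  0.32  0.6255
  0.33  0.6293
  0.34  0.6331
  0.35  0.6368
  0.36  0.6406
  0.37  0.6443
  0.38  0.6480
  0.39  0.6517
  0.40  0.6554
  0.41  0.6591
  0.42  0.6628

0.6406

σ√T = 0.37·√0.1667 = 0.1511
d₁ = [ln(480/500) + (0.008 − 0.019 + ½·0.37²)·0.1667] / (σ√T) = (-0.0408 + 0.0096) / 0.1511 = -0.2069 which rounds to -0.21
d₂ = -0.2069 − 0.1511 = -0.3579 which rounds to -0.36
Pr(exercise) under Q = N(−d₂) = N(0.36) = 0.6406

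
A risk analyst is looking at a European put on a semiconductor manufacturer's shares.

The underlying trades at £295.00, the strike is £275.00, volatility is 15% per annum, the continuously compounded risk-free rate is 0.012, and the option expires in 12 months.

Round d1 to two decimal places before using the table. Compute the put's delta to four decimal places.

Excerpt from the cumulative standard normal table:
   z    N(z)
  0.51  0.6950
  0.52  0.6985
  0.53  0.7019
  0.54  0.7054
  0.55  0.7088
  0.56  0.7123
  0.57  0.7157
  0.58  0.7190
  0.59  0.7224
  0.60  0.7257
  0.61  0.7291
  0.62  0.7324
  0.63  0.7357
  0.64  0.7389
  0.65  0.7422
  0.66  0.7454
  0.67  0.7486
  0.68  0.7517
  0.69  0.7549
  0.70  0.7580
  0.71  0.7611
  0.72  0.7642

-0.2676

T = 1;  σ√T = 0.1500
d₁ = [ln(295/275) + (0.012 + 0.15²/2)·1] / 0.1500 = [0.0702 + 0.0232] / 0.1500 = 0.6230 → 0.62
N(d₁) = N(0.62) = 0.7324
Δ_put = N(d₁) − 1 = 0.7324 − 1 = -0.2676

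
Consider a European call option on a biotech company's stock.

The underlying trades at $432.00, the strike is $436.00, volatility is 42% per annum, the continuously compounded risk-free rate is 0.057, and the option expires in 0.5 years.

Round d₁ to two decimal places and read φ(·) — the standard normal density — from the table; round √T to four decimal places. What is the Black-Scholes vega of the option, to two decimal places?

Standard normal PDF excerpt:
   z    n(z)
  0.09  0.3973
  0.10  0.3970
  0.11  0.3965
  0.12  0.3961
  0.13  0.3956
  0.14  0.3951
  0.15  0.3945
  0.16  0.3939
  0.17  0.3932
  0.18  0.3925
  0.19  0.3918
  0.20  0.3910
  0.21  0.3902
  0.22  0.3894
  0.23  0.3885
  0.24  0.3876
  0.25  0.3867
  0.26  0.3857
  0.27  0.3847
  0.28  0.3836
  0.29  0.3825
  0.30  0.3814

119.19

T = 0.5;  σ√T = 0.2970
d₁ = [ln(432/436) + (0.057 + 0.42²/2)·0.5] / 0.2970 = [-0.0092 + 0.0726] / 0.2970 = 0.2134 ⇒ 0.21
√T = √0.5 = 0.7071
φ(d₁) = φ(0.21) = 0.3902
vega = S·φ(d₁)·√T = 432·0.3902·0.7071 = 119.1933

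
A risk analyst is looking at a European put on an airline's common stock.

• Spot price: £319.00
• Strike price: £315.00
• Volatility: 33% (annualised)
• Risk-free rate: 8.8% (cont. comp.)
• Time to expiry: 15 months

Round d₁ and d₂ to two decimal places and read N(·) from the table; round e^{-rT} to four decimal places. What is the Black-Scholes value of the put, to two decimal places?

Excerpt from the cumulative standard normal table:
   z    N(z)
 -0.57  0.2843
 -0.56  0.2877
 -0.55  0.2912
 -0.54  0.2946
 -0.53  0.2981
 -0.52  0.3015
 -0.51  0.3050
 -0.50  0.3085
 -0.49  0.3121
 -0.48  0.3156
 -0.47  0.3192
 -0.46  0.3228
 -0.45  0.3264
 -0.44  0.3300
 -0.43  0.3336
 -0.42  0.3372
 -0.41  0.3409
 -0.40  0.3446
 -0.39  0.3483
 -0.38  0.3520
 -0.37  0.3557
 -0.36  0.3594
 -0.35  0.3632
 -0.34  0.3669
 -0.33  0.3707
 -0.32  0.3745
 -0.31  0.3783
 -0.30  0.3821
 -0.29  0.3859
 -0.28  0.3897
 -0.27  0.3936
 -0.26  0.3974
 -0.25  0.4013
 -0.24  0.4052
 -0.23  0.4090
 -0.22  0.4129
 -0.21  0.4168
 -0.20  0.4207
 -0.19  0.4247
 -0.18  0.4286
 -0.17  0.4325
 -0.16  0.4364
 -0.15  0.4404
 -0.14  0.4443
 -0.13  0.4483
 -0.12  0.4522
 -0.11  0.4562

£28.09

σ√T = 0.33 × 1.1180 = 0.3690
ln(S/K) + (r + σ²/2)T = ln(319/315) + (0.088 + 0.33²/2)·1.25 = 0.0126 + 0.1781 = 0.1907
d₁ = 0.1907 / 0.3690 = 0.5168 ⇒ 0.52
d₂ = d₁ − σ√T = 0.5168 − 0.3690 = 0.1479 ⇒ 0.15
e^(−rT) = e^(−0.088·1.25) = 0.8958
P = 315·0.8958·N(-0.15) − 319·N(-0.52) = 315·0.8958·0.4404 − 319·0.3015 = 124.2708 − 96.1785 = 28.0923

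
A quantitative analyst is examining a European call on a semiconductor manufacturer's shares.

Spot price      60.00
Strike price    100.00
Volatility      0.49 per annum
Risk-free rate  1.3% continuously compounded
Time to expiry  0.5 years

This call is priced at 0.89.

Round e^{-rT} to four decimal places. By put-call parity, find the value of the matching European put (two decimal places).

e^(−rT) = e^(−0.013·0.5) = 0.9935
Put-call parity: C − P = S − K·e^(−rT) = 60 − 100·0.9935 = 60 − 99.3500 = -39.3500
P = C − (C − P) = 0.89 − (-39.3500) = 40.2400

40.24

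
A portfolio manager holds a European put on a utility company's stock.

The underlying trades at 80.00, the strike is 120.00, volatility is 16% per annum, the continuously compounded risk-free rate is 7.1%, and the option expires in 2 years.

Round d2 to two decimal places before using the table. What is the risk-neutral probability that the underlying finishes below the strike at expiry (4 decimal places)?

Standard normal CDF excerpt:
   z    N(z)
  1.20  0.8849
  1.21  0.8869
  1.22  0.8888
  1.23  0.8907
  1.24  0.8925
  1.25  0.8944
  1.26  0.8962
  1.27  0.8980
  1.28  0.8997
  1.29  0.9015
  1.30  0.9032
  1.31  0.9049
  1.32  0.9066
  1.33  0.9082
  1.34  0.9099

0.8997

σ√T = 0.16 × 1.4142 = 0.2263
d₁ = [ln(80/120) + (0.071 + ½·0.16²)·2] / (σ√T) = (-0.4055 + 0.1676) / 0.2263 = -1.0512 which rounds to -1.05
d₂ = -1.0512 − 0.2263 = -1.2775 which rounds to -1.28
Risk-neutral Pr[S_T < K] = N(−d₂) = N(1.28) = 0.8997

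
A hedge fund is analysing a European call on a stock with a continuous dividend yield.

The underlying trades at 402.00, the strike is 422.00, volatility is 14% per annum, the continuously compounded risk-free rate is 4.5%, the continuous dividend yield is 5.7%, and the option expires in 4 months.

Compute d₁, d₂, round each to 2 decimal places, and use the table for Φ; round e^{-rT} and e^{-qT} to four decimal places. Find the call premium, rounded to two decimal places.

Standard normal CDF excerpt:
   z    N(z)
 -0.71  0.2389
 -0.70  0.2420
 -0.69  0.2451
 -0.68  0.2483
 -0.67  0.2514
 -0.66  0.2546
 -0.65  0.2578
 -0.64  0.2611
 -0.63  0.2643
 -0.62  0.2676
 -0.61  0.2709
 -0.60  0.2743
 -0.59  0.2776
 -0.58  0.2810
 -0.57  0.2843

T = 0.3333;  σ√T = 0.0808
ln(S/K) + (r − q + σ²/2)T = ln(402/422) + (0.045 − 0.057 + 0.14²/2)·0.3333 = -0.0486 − 0.0007 = -0.0493
d₁ = -0.0493 / 0.0808 = -0.6098 ≈ -0.61
d₂ = d₁ − σ√T = -0.6098 − 0.0808 = -0.6906 ≈ -0.69
exp(−qT) = exp(−0.057·0.3333) = 0.9812;  exp(−rT) = exp(−0.045·0.3333) = 0.9851
N(d₁) = N(-0.61) = 0.2709;  N(d₂) = N(-0.69) = 0.2451
C = 402·0.9812·0.2709 − 422·0.9851·0.2451 = 106.8544 − 101.8911 = 4.9634

4.96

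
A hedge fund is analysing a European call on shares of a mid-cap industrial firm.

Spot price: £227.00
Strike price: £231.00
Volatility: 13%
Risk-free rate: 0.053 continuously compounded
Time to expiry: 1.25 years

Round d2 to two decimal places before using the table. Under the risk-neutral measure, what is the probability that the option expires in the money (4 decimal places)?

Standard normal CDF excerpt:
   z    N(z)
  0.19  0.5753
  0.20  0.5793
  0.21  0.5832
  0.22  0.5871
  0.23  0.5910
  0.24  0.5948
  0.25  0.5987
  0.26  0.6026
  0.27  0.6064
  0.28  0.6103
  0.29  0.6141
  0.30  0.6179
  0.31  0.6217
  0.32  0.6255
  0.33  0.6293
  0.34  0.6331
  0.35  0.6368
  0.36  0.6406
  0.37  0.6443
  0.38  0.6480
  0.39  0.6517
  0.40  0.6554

0.6026

T = 1.25;  σ√T = 0.1453
d₁ = [ln(227/231) + (0.053 + 0.13²/2)·1.25] / 0.1453 = [-0.0175 + 0.0768] / 0.1453 = 0.4083 which rounds to 0.41
d₂ = d₁ − σ√T = 0.4083 − 0.1453 = 0.2630 which rounds to 0.26
Risk-neutral Pr[S_T > K] = N(d₂) = N(0.26) = 0.6026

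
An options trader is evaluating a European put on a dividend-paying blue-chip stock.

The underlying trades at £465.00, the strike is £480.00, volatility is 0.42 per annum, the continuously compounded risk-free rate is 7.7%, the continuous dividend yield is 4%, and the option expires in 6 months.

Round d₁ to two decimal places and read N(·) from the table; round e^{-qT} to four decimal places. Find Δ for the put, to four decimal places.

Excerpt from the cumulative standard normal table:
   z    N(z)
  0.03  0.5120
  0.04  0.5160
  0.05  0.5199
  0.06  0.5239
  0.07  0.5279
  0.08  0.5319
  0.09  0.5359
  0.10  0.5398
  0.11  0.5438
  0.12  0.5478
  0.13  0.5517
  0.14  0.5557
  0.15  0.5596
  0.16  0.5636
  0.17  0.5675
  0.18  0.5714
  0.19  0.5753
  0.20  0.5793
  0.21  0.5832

-0.4511

σ√T = 0.42 × 0.7071 = 0.2970
ln(S/K) + (r − q + σ²/2)T = ln(465/480) + (0.077 − 0.04 + 0.42²/2)·0.5 = -0.0317 + 0.0626 = 0.0309
d₁ = 0.0309 / 0.2970 = 0.1039 → 0.10
N(d₁) = N(0.10) = 0.5398
Δ_put = exp(−qT)·(N(d₁) − 1) = 0.9802·(0.5398 − 1) = -0.4511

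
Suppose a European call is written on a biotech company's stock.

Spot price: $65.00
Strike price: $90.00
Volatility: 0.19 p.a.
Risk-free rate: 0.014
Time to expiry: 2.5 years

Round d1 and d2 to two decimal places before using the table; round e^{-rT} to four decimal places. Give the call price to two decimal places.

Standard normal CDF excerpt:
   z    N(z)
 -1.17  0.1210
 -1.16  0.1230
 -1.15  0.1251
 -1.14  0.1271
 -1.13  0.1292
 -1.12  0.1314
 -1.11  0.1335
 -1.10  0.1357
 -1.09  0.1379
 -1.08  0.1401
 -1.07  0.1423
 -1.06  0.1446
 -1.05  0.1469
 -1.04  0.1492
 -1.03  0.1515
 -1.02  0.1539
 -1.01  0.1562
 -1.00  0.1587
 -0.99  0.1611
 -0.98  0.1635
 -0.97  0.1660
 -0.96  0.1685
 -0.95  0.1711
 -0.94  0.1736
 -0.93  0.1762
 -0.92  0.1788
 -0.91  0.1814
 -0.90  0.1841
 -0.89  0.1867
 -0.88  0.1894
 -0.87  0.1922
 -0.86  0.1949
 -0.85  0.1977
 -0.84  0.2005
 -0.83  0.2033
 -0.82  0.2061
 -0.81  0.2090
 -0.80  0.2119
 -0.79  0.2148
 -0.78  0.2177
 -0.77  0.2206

T = 2.5;  σ√T = 0.3004
d₁ = [ln(65/90) + (0.014 + 0.19²/2)·2.5] / 0.3004 = [-0.3254 + 0.0801] / 0.3004 = -0.8165 ≈ -0.82
d₂ = d₁ − σ√T = -0.8165 − 0.3004 = -1.1169 ≈ -1.12
e^(−rT) = e^(−0.014·2.5) = 0.9656
N(d₁) = N(-0.82) = 0.2061;  N(d₂) = N(-1.12) = 0.1314
C = 65·0.2061 − 90·0.9656·0.1314 = 13.3965 − 11.4192 = 1.9773

$1.98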